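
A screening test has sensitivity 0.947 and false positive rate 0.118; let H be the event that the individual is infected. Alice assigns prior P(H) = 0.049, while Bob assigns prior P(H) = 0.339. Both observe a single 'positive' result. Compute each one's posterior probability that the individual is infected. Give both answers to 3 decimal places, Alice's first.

Alice: 0.293; Bob: 0.805

P('+'|H) = 0.947, P('+'|¬H) = 0.118.
Alice: numerator 0.947·0.049 = 0.046403; evidence = 0.046403+0.118·0.951 = 0.15862; posterior = 0.293.
Bob: numerator 0.947·0.339 = 0.32103; evidence = 0.32103+0.118·0.661 = 0.39903; posterior = 0.805.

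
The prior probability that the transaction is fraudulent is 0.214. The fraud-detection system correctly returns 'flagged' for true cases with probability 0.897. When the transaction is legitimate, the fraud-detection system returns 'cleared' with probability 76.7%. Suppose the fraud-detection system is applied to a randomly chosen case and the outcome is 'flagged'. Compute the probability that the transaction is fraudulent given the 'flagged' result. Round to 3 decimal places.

Let H be the event that the transaction is fraudulent. P(H) = 0.214, so P(¬H) = 0.786. With E the 'flagged' result, P(E|H) = 0.897 and P(E|¬H) = 0.233.
P(E) = 0.897·0.214 + 0.233·0.786 = 0.19196 + 0.18314 = 0.37510.
By Bayes' theorem, P(H|E) = 0.19196 / 0.37510 = 0.512.

P(H | E) ≈ 0.512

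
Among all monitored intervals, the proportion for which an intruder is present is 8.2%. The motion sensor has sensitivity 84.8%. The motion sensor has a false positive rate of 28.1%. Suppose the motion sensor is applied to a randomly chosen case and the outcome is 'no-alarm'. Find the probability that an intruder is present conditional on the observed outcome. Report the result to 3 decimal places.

Write H for 'an intruder is present'. Prior odds H:¬H = 0.082/0.918 = 0.089325. For the 'no-alarm' outcome, the likelihood ratio is 0.152/0.719 = 0.21140.
Posterior odds = 0.089325 × 0.21140 = 0.018884, so P(H|E) = 0.018884/(1+0.018884) = 0.019.

P(H | E) ≈ 0.019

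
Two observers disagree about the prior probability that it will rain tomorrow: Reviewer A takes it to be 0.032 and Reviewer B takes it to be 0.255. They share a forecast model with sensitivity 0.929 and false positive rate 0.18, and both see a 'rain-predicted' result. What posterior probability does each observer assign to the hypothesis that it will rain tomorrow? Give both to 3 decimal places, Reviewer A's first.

The likelihood ratio for a 'rain-predicted' result is 0.929/0.18 = 5.1611.
Reviewer A: prior odds 0.032/0.968 = 0.033058; posterior odds 0.17062; posterior probability 0.146.
Reviewer B: prior odds 0.255/0.745 = 0.34228; posterior odds 1.7666; posterior probability 0.639.

Reviewer A: 0.146; Reviewer B: 0.639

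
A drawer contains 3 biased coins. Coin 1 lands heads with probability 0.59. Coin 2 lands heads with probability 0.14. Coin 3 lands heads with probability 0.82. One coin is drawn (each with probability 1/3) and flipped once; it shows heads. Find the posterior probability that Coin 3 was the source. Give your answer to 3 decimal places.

Tabulate prior·likelihood by source: [1] prior 0.333333, lik 0.59, product 0.1967; [2] prior 0.333333, lik 0.14, product 0.04667; [3] prior 0.333333, lik 0.82, product 0.2733.
Normalizing constant = 0.51667; the posterior for Coin 3 is its product over the sum, 0.2733/0.51667 = 0.529.

Posterior probability ≈ 0.529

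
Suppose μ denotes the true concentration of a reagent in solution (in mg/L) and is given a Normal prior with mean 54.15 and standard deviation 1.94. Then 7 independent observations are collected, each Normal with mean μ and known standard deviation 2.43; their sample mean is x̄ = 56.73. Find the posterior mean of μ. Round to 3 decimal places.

Posterior mean ≈ 56.258

Prior precision 1/τ₀² = 1/1.94² = 0.265703; data precision n/σ² = 7/2.43² = 1.18546.
Posterior precision = 0.265703 + 1.18546 = 1.45116.
Posterior mean = (0.265703·54.15 + 1.18546·56.73) / 1.45116 = 56.258.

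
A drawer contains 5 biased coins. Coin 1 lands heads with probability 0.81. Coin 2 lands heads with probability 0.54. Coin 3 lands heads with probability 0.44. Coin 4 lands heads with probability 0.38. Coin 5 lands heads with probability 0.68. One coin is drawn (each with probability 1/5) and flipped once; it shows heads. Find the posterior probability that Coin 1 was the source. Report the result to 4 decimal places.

Posterior probability ≈ 0.2842

P(heads|C1) = 0.81; P(heads|C2) = 0.54; P(heads|C3) = 0.44; P(heads|C4) = 0.38; P(heads|C5) = 0.68.
Prior × likelihood for each source: 0.2·0.81=0.1620, 0.2·0.54=0.1080, 0.2·0.44=0.08800, 0.2·0.38=0.07600, 0.2·0.68=0.1360. Summing gives P(heads) = 0.57000.
P(Coin 1 | heads) = 0.1620 / 0.57000 = 0.2842.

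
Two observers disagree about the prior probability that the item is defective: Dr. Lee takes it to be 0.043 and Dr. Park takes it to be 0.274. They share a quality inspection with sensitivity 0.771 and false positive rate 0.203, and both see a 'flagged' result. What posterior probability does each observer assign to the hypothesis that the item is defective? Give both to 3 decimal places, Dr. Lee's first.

P('+'|H) = 0.771, P('+'|¬H) = 0.203.
Dr. Lee: numerator 0.771·0.043 = 0.033153; evidence = 0.033153+0.203·0.957 = 0.22742; posterior = 0.146.
Dr. Park: numerator 0.771·0.274 = 0.21125; evidence = 0.21125+0.203·0.726 = 0.35863; posterior = 0.589.

Dr. Lee: 0.146; Dr. Park: 0.589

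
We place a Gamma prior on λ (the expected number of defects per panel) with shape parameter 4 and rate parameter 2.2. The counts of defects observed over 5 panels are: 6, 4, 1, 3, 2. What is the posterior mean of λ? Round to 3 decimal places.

Posterior mean ≈ 2.778

Total count ∑xᵢ = 16 over n = 5 panels.
Gamma is conjugate to the Poisson likelihood: posterior is Gamma(shape = 4+16 = 20, rate = 2.2+5 = 7.2).
Posterior mean = shape/rate = 20/7.2 = 2.778.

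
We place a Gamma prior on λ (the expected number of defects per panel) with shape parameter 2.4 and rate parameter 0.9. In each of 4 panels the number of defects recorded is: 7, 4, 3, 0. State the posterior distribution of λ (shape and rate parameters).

Posterior: Gamma(shape=16.4, rate=4.9)

Total count ∑xᵢ = 14 over n = 4 panels.
Gamma is conjugate to the Poisson likelihood: posterior is Gamma(shape = 2.4+14 = 16.4, rate = 0.9+4 = 4.9).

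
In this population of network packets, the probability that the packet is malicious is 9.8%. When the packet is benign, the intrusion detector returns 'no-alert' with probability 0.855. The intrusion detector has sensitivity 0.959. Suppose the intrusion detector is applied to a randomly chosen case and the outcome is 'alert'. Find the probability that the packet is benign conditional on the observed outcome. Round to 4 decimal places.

P(¬H | E) ≈ 0.5819

Write H for 'the packet is malicious'. Prior odds H:¬H = 0.098/0.902 = 0.10865. For the 'alert' outcome, the likelihood ratio is 0.959/0.145 = 6.6138.
Posterior odds = 0.10865 × 6.6138 = 0.71857, so P(H|E) = 0.71857/(1+0.71857) = 0.4181. Then P(¬H|E) = 1 − 0.4181 = 0.5819.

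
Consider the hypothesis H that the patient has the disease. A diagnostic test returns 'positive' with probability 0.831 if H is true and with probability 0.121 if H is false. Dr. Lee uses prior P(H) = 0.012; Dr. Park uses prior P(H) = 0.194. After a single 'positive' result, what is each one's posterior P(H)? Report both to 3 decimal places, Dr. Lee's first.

Dr. Lee: 0.077; Dr. Park: 0.623

The likelihood ratio for a 'positive' result is 0.831/0.121 = 6.8678.
Dr. Lee: prior odds 0.012/0.988 = 0.012146; posterior odds 0.083414; posterior probability 0.077.
Dr. Park: prior odds 0.194/0.806 = 0.24069; posterior odds 1.6530; posterior probability 0.623.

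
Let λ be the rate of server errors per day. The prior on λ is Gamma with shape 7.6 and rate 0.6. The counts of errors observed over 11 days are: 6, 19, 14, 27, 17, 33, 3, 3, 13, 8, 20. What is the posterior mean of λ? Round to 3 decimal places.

Total count ∑xᵢ = 163 over n = 11 days.
Gamma is conjugate to the Poisson likelihood: posterior is Gamma(shape = 7.6+163 = 170.6, rate = 0.6+11 = 11.6).
E[λ | data] = 170.6/11.6 = 14.707.

Posterior mean ≈ 14.707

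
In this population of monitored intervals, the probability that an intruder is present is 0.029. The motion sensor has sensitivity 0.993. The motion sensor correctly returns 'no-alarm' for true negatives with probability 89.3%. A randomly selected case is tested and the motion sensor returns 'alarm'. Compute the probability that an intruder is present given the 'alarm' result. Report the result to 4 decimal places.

Let H be the event that an intruder is present. P(H) = 0.029, so P(¬H) = 0.971. With E the 'alarm' result, P(E|H) = 0.993 and P(E|¬H) = 0.107.
P(E) = 0.993·0.029 + 0.107·0.971 = 0.028797 + 0.10390 = 0.13269.
By Bayes' theorem, P(H|E) = 0.028797 / 0.13269 = 0.2170.

P(H | E) ≈ 0.2170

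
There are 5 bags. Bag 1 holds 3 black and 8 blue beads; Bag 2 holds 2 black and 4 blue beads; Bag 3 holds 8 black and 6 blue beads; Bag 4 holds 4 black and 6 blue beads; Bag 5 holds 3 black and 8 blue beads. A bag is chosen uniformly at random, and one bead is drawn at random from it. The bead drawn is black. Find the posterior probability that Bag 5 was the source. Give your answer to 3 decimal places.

Posterior probability ≈ 0.147

P(black|Bag 1) = 0.2727; P(black|Bag 2) = 0.3333; P(black|Bag 3) = 0.5714; P(black|Bag 4) = 0.4; P(black|Bag 5) = 0.2727.
Prior × likelihood for each source: 0.2·0.2727=0.05455, 0.2·0.3333=0.06667, 0.2·0.5714=0.1143, 0.2·0.4=0.08000, 0.2·0.2727=0.05455. Summing gives P(black) = 0.37004.
P(Bag 5 | black) = 0.05455 / 0.37004 = 0.147.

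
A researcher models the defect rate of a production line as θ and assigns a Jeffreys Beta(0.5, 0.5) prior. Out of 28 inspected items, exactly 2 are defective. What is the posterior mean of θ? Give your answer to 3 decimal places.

The binomial likelihood is conjugate to the Beta prior: with 2 successes and 26 failures, the posterior is Beta(0.5+2, 0.5+26) = Beta(2.5, 26.5).
E[θ | data] = 2.5/(2.5+26.5) = 0.086.

Posterior mean ≈ 0.086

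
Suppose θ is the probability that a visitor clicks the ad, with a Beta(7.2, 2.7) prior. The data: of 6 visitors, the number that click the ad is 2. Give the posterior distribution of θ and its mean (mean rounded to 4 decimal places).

Posterior: Beta(9.2, 6.7); mean ≈ 0.5786

The binomial likelihood is conjugate to the Beta prior: with 2 successes and 4 failures, the posterior is Beta(7.2+2, 2.7+4) = Beta(9.2, 6.7).
Posterior mean = α/(α+β) = 9.2/15.9 = 0.5786.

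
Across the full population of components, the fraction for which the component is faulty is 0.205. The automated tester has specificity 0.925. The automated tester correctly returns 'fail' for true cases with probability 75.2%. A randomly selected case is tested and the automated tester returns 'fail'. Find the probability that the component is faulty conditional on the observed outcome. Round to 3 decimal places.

Let H be the event that the component is faulty. P(H) = 0.205, so P(¬H) = 0.795. With E the 'fail' result, P(E|H) = 0.752 and P(E|¬H) = 0.075.
P(E) = 0.752·0.205 + 0.075·0.795 = 0.15416 + 0.059625 = 0.21379.
By Bayes' theorem, P(H|E) = 0.15416 / 0.21379 = 0.721.

P(H | E) ≈ 0.721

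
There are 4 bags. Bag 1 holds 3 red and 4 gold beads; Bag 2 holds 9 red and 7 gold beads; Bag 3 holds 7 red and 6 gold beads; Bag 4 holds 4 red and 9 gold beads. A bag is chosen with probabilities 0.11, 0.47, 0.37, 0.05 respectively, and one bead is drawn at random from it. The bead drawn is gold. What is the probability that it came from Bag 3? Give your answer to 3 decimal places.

P(gold|Bag 1) = 0.5714; P(gold|Bag 2) = 0.4375; P(gold|Bag 3) = 0.4615; P(gold|Bag 4) = 0.6923.
Prior × likelihood for each source: 0.11·0.5714=0.06286, 0.47·0.4375=0.2056, 0.37·0.4615=0.1708, 0.05·0.6923=0.03462. Summing gives P(gold) = 0.47387.
P(Bag 3 | gold) = 0.1708 / 0.47387 = 0.360.

Posterior probability ≈ 0.360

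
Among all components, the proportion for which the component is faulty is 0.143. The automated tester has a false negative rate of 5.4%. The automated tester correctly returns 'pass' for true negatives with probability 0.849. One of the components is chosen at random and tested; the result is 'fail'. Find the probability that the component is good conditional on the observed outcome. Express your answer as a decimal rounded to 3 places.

Write H for 'the component is faulty'. Prior odds H:¬H = 0.143/0.857 = 0.16686. For the 'fail' outcome, the likelihood ratio is 0.946/0.151 = 6.2649.
Posterior odds = 0.16686 × 6.2649 = 1.0454, so P(H|E) = 1.0454/(1+1.0454) = 0.511. Then P(¬H|E) = 1 − 0.511 = 0.489.

P(¬H | E) ≈ 0.489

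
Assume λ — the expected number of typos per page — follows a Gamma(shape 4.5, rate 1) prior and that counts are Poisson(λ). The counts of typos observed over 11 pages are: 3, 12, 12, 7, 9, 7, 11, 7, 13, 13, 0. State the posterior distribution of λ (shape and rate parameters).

The Poisson likelihood adds the total count to the shape and the number of exposure periods to the rate. Here ∑xᵢ = 94 and n = 11, so shape 4.5→98.5 and rate 1→12.

Posterior: Gamma(shape=98.5, rate=12)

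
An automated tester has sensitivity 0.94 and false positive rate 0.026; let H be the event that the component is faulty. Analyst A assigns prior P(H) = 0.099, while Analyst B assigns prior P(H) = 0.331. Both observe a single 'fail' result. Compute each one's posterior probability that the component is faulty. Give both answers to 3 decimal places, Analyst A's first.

P('+'|H) = 0.94, P('+'|¬H) = 0.026.
Analyst A: numerator 0.94·0.099 = 0.093060; evidence = 0.093060+0.026·0.901 = 0.11649; posterior = 0.799.
Analyst B: numerator 0.94·0.331 = 0.31114; evidence = 0.31114+0.026·0.669 = 0.32853; posterior = 0.947.

Analyst A: 0.799; Analyst B: 0.947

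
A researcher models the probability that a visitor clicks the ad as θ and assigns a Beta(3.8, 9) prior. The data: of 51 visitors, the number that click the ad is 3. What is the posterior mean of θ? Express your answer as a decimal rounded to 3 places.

Observing 3 successes and 48 failures updates Beta(3.8, 9) by adding the success and failure counts to the two shape parameters: α = 3.8+3 = 6.8, β = 9+48 = 57.
Posterior mean = α/(α+β) = 6.8/63.8 = 0.107.

Posterior mean ≈ 0.107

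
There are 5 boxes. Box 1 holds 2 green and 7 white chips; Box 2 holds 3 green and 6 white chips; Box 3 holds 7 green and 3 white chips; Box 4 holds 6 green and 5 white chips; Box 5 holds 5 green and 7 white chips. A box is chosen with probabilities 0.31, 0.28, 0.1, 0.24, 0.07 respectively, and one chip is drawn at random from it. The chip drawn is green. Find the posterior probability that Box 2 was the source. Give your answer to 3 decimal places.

Posterior probability ≈ 0.238

Tabulate prior·likelihood by source: [1] prior 0.31, lik 0.2222, product 0.06889; [2] prior 0.28, lik 0.3333, product 0.09333; [3] prior 0.1, lik 0.7, product 0.07000; [4] prior 0.24, lik 0.5455, product 0.1309; [5] prior 0.07, lik 0.4167, product 0.02917.
Normalizing constant = 0.39230; the posterior for Box 2 is its product over the sum, 0.09333/0.39230 = 0.238.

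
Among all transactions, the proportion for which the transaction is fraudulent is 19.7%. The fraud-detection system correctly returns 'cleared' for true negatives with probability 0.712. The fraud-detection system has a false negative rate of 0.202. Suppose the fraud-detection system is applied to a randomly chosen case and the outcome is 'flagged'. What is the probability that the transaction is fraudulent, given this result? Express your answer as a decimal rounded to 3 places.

Let H be the event that the transaction is fraudulent. P(H) = 0.197, so P(¬H) = 0.803. With E the 'flagged' result, P(E|H) = 0.798 and P(E|¬H) = 0.288.
P(E) = 0.798·0.197 + 0.288·0.803 = 0.15721 + 0.23126 = 0.38847.
By Bayes' theorem, P(H|E) = 0.15721 / 0.38847 = 0.405.

P(H | E) ≈ 0.405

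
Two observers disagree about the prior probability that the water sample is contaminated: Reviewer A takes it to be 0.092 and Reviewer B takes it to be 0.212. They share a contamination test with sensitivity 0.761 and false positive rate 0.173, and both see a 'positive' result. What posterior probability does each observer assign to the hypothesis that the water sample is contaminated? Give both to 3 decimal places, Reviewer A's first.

The likelihood ratio for a 'positive' result is 0.761/0.173 = 4.3988.
Reviewer A: prior odds 0.092/0.908 = 0.10132; posterior odds 0.44570; posterior probability 0.308.
Reviewer B: prior odds 0.212/0.788 = 0.26904; posterior odds 1.1834; posterior probability 0.542.

Reviewer A: 0.308; Reviewer B: 0.542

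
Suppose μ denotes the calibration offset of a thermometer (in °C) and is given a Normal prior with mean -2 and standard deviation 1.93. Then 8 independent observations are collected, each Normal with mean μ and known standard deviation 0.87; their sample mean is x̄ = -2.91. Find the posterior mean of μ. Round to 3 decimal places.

With known σ, the Normal prior is conjugate. Weight on the data is w = (n/σ²)/(n/σ² + 1/τ₀²) = 10.5694/(10.5694+0.268464) = 0.97523.
Posterior mean = w·x̄ + (1−w)·μ₀ = 0.97523·-2.91 + 0.024771·-2 = -2.887.

Posterior mean ≈ -2.887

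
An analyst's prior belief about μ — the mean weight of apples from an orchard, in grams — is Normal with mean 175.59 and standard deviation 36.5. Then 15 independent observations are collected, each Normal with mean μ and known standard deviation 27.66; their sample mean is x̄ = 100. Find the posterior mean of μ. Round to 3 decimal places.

Posterior mean ≈ 102.787

Prior precision 1/τ₀² = 1/36.5² = 0.00075061; data precision n/σ² = 15/27.66² = 0.0196059.
Posterior precision = 0.00075061 + 0.0196059 = 0.0203565.
Posterior mean = (0.00075061·175.59 + 0.0196059·100) / 0.0203565 = 102.787.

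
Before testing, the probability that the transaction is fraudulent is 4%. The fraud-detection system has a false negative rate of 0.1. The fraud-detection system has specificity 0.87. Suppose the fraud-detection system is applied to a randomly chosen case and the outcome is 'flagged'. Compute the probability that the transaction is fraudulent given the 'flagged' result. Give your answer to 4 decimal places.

Write H for 'the transaction is fraudulent'. Prior odds H:¬H = 0.04/0.96 = 0.041667. For the 'flagged' outcome, the likelihood ratio is 0.9/0.13 = 6.9231.
Posterior odds = 0.041667 × 6.9231 = 0.28846, so P(H|E) = 0.28846/(1+0.28846) = 0.2239.

P(H | E) ≈ 0.2239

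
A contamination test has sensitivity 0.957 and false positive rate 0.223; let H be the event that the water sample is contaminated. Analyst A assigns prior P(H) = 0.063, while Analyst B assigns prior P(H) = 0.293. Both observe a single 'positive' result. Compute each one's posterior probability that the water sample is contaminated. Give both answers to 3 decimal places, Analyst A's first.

P('+'|H) = 0.957, P('+'|¬H) = 0.223.
Analyst A: numerator 0.957·0.063 = 0.060291; evidence = 0.060291+0.223·0.937 = 0.26924; posterior = 0.224.
Analyst B: numerator 0.957·0.293 = 0.28040; evidence = 0.28040+0.223·0.707 = 0.43806; posterior = 0.640.

Analyst A: 0.224; Analyst B: 0.640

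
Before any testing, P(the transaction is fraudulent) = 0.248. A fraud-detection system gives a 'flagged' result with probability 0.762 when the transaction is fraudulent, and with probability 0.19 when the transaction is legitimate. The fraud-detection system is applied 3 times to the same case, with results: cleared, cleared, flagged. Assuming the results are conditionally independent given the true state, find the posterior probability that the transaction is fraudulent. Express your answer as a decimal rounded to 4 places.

Posterior P(H) ≈ 0.1025

Let H be the event that the transaction is fraudulent; start with P(H) = 0.248. P('flagged'|H) = 0.762, P('flagged'|¬H) = 0.19.
Update on result 1 ('cleared'): P(H) ← 0.238·0.2480 / (0.238·0.2480 + 0.81·0.7520) = 0.059024/0.66814 = 0.0883.
Update on result 2 ('cleared'): P(H) ← 0.238·0.0883 / (0.238·0.0883 + 0.81·0.9117) = 0.021025/0.75947 = 0.0277.
Update on result 3 ('flagged'): P(H) ← 0.762·0.0277 / (0.762·0.0277 + 0.19·0.9723) = 0.021095/0.20584 = 0.1025.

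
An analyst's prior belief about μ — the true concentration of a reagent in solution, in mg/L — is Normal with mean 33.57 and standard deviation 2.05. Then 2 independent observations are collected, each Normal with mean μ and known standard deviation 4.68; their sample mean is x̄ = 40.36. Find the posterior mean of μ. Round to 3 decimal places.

Posterior mean ≈ 35.453

Prior precision 1/τ₀² = 1/2.05² = 0.237954; data precision n/σ² = 2/4.68² = 0.0913142.
Posterior precision = 0.237954 + 0.0913142 = 0.329268.
Posterior mean = (0.237954·33.57 + 0.0913142·40.36) / 0.329268 = 35.453.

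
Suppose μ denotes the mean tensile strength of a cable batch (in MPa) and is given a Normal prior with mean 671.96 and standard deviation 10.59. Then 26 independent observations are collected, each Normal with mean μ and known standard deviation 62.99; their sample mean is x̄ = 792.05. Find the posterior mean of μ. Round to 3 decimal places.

Prior precision 1/τ₀² = 1/10.59² = 0.00891678; data precision n/σ² = 26/62.99² = 0.00655285.
Posterior precision = 0.00891678 + 0.00655285 = 0.0154696.
Posterior mean = (0.00891678·671.96 + 0.00655285·792.05) / 0.0154696 = 722.829.

Posterior mean ≈ 722.829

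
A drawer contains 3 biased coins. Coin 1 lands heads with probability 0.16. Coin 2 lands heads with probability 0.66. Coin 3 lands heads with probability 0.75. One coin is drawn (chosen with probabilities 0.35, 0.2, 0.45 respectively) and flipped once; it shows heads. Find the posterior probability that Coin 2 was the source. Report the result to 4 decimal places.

Tabulate prior·likelihood by source: [1] prior 0.35, lik 0.16, product 0.05600; [2] prior 0.2, lik 0.66, product 0.1320; [3] prior 0.45, lik 0.75, product 0.3375.
Normalizing constant = 0.52550; the posterior for Coin 2 is its product over the sum, 0.1320/0.52550 = 0.2512.

Posterior probability ≈ 0.2512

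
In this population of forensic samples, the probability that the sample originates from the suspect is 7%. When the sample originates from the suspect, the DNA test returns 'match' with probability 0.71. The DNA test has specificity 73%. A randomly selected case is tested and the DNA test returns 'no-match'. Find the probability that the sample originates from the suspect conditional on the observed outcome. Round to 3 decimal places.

P(H | E) ≈ 0.029

Let H be the event that the sample originates from the suspect. P(H) = 0.07, so P(¬H) = 0.93. With E the 'no-match' result, P(E|H) = 0.29 and P(E|¬H) = 0.73.
P(E) = 0.29·0.07 + 0.73·0.93 = 0.020300 + 0.67890 = 0.69920.
By Bayes' theorem, P(H|E) = 0.020300 / 0.69920 = 0.029.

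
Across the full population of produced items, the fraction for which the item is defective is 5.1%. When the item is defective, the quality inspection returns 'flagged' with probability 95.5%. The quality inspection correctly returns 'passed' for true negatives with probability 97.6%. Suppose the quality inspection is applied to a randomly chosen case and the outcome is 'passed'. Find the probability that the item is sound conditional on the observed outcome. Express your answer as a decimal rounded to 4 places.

P(¬H | E) ≈ 0.9975

Write H for 'the item is defective'. Prior odds H:¬H = 0.051/0.949 = 0.053741. For the 'passed' outcome, the likelihood ratio is 0.045/0.976 = 0.046107.
Posterior odds = 0.053741 × 0.046107 = 0.0024778, so P(H|E) = 0.0024778/(1+0.0024778) = 0.0025. Then P(¬H|E) = 1 − 0.0025 = 0.9975.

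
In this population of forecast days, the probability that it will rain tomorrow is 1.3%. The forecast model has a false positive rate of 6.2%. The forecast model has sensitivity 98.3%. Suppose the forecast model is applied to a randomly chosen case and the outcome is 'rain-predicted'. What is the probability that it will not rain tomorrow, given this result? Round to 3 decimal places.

Write H for 'it will rain tomorrow'. Prior odds H:¬H = 0.013/0.987 = 0.013171. For the 'rain-predicted' outcome, the likelihood ratio is 0.983/0.062 = 15.855.
Posterior odds = 0.013171 × 15.855 = 0.20883, so P(H|E) = 0.20883/(1+0.20883) = 0.173. Then P(¬H|E) = 1 − 0.173 = 0.827.

P(¬H | E) ≈ 0.827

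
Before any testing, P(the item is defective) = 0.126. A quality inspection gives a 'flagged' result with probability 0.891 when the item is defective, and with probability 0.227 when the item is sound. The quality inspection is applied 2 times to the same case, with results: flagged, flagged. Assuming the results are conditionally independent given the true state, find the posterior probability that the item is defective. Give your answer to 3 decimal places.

With H the event that the item is defective, the joint likelihood of the observed sequence is P(data|H) = 0.891·0.891 = 0.79388 and P(data|¬H) = 0.227·0.227 = 0.051529.
Bayes: P(H|data) = 0.126·0.79388 / (0.126·0.79388 + 0.874·0.051529) = 0.10003/0.14507 = 0.6895.

Posterior P(H) ≈ 0.690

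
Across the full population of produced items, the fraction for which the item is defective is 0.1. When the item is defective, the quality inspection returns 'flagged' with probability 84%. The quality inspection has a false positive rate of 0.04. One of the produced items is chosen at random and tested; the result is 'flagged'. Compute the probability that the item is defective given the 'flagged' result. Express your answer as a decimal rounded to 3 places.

P(H | E) ≈ 0.700

Let H be the event that the item is defective. P(H) = 0.1, so P(¬H) = 0.9. With E the 'flagged' result, P(E|H) = 0.84 and P(E|¬H) = 0.04.
P(E) = 0.84·0.1 + 0.04·0.9 = 0.084000 + 0.036000 = 0.12000.
By Bayes' theorem, P(H|E) = 0.084000 / 0.12000 = 0.700.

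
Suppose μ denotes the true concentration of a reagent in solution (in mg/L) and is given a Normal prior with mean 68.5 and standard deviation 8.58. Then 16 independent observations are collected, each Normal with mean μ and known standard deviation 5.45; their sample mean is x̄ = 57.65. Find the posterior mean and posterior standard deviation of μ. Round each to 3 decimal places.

Posterior mean ≈ 57.917; posterior SD ≈ 1.346

Prior precision 1/τ₀² = 1/8.58² = 0.0135839; data precision n/σ² = 16/5.45² = 0.538675.
Posterior precision = 0.0135839 + 0.538675 = 0.552259, giving posterior SD = 1/√0.552259 = 1.346.
Posterior mean = (0.0135839·68.5 + 0.538675·57.65) / 0.552259 = 57.917.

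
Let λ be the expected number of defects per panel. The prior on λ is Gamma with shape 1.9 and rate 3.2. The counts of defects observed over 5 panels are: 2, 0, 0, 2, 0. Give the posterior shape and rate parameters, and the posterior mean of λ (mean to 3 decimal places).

Posterior: Gamma(shape=5.9, rate=8.2); mean ≈ 0.720

Total count ∑xᵢ = 4 over n = 5 panels.
Gamma is conjugate to the Poisson likelihood: posterior is Gamma(shape = 1.9+4 = 5.9, rate = 3.2+5 = 8.2).
E[λ | data] = 5.9/8.2 = 0.720.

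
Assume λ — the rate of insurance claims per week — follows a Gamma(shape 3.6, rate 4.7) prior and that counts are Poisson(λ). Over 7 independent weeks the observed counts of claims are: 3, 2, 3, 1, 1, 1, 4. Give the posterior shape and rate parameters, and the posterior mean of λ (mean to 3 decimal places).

Posterior: Gamma(shape=18.6, rate=11.7); mean ≈ 1.590

Total count ∑xᵢ = 15 over n = 7 weeks.
Gamma is conjugate to the Poisson likelihood: posterior is Gamma(shape = 3.6+15 = 18.6, rate = 4.7+7 = 11.7).
E[λ | data] = 18.6/11.7 = 1.590.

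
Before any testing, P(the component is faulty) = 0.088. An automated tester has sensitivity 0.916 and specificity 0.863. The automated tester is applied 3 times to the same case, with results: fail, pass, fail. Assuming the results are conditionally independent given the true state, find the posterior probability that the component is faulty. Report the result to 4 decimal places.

Posterior P(H) ≈ 0.2957

With H the event that the component is faulty, the joint likelihood of the observed sequence is P(data|H) = 0.916·0.084·0.916 = 0.070481 and P(data|¬H) = 0.137·0.863·0.137 = 0.016198.
Bayes: P(H|data) = 0.088·0.070481 / (0.088·0.070481 + 0.912·0.016198) = 0.0062023/0.020975 = 0.2957.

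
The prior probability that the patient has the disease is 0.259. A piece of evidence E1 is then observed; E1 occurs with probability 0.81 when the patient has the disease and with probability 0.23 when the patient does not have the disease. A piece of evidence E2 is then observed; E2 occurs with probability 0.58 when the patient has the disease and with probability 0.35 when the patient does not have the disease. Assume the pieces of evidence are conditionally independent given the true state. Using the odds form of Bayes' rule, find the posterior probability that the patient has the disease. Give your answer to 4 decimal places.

Posterior probability ≈ 0.6710

Prior odds = 0.259/(1−0.259) = 0.34953.
Likelihood ratio for E1 = 0.81/0.23 = 3.5217.
Likelihood ratio for E2 = 0.58/0.35 = 1.6571.
Posterior odds = prior odds × LR₁ × LR₂ = 2.0399.
Posterior probability = odds/(1+odds) = 2.0399/3.0399 = 0.6710.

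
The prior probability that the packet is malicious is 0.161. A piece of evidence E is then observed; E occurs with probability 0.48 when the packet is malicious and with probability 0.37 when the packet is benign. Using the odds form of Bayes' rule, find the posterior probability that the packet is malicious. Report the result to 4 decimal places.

Prior odds = 0.161/(1−0.161) = 0.19190.
Likelihood ratio for E = 0.48/0.37 = 1.2973.
Posterior odds = prior odds × LR = 0.24895.
Posterior probability = odds/(1+odds) = 0.24895/1.2489 = 0.1993.

Posterior probability ≈ 0.1993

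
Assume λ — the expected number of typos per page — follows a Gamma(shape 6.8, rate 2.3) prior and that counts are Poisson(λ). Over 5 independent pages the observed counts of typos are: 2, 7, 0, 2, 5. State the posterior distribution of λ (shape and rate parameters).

Posterior: Gamma(shape=22.8, rate=7.3)

Total count ∑xᵢ = 16 over n = 5 pages.
Gamma is conjugate to the Poisson likelihood: posterior is Gamma(shape = 6.8+16 = 22.8, rate = 2.3+5 = 7.3).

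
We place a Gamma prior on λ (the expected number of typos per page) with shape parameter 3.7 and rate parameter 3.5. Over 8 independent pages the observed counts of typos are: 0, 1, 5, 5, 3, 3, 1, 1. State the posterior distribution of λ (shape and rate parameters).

Posterior: Gamma(shape=22.7, rate=11.5)

The Poisson likelihood adds the total count to the shape and the number of exposure periods to the rate. Here ∑xᵢ = 19 and n = 8, so shape 3.7→22.7 and rate 3.5→11.5.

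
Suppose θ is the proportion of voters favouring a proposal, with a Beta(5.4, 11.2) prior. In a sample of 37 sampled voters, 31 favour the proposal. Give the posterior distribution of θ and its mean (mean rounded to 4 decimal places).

The binomial likelihood is conjugate to the Beta prior: with 31 successes and 6 failures, the posterior is Beta(5.4+31, 11.2+6) = Beta(36.4, 17.2).
E[θ | data] = 36.4/(36.4+17.2) = 0.6791.

Posterior: Beta(36.4, 17.2); mean ≈ 0.6791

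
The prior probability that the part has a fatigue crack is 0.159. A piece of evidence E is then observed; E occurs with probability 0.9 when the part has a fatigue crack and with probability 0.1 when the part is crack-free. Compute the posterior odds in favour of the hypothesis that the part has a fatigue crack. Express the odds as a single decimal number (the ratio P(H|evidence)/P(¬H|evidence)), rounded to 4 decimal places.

Posterior odds ≈ 1.7015

Prior odds = 0.159/(1−0.159) = 0.18906. In log-odds, ln(0.18906) = -1.6657.
Add log likelihood ratio: ln(9.0000) = 2.1972.
Posterior log-odds = 0.53154, so posterior odds = exp(0.53154) = 1.7015.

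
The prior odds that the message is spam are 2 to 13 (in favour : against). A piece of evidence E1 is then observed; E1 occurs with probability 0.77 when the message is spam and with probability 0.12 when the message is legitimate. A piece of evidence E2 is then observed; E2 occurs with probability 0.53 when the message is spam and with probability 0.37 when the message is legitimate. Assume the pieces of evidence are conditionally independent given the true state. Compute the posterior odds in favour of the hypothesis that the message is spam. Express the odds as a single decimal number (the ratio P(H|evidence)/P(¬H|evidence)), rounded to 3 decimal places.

Posterior odds ≈ 1.414

Prior odds = 2/13 = 0.15385. In log-odds, ln(0.15385) = -1.8718.
Add log likelihood ratios: ln(6.4167) + ln(1.4324) = 2.2183.
Posterior log-odds = 0.34647, so posterior odds = exp(0.34647) = 1.4141.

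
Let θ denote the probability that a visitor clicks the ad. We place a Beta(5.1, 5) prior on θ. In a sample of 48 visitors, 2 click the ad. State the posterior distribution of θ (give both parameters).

Posterior: Beta(7.1, 51)

Observing 2 successes and 46 failures updates Beta(5.1, 5) by adding the success and failure counts to the two shape parameters: α = 5.1+2 = 7.1, β = 5+46 = 51.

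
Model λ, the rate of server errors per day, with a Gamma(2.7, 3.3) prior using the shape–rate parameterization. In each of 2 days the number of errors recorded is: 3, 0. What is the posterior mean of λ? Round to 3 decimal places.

Total count ∑xᵢ = 3 over n = 2 days.
Gamma is conjugate to the Poisson likelihood: posterior is Gamma(shape = 2.7+3 = 5.7, rate = 3.3+2 = 5.3).
Posterior mean = shape/rate = 5.7/5.3 = 1.075.

Posterior mean ≈ 1.075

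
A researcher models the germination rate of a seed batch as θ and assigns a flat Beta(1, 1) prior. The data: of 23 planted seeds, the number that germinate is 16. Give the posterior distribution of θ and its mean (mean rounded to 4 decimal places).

Posterior: Beta(17, 8); mean ≈ 0.6800

The binomial likelihood is conjugate to the Beta prior: with 16 successes and 7 failures, the posterior is Beta(1+16, 1+7) = Beta(17, 8).
E[θ | data] = 17/(17+8) = 0.6800.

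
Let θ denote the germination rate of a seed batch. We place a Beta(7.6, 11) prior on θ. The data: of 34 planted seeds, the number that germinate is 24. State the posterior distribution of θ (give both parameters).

Observing 24 successes and 10 failures updates Beta(7.6, 11) by adding the success and failure counts to the two shape parameters: α = 7.6+24 = 31.6, β = 11+10 = 21.

Posterior: Beta(31.6, 21)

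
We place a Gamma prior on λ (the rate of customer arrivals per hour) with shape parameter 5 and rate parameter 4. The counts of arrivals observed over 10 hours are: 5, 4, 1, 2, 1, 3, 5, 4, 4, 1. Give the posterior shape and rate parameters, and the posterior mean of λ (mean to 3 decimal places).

Total count ∑xᵢ = 30 over n = 10 hours.
Gamma is conjugate to the Poisson likelihood: posterior is Gamma(shape = 5+30 = 35, rate = 4+10 = 14).
Posterior mean = shape/rate = 35/14 = 2.500.

Posterior: Gamma(shape=35, rate=14); mean ≈ 2.500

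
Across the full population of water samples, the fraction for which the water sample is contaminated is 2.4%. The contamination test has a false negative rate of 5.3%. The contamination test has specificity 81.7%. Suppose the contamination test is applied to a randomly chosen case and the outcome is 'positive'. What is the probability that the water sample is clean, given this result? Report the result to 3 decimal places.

Write H for 'the water sample is contaminated'. Prior odds H:¬H = 0.024/0.976 = 0.024590. For the 'positive' outcome, the likelihood ratio is 0.947/0.183 = 5.1749.
Posterior odds = 0.024590 × 5.1749 = 0.12725, so P(H|E) = 0.12725/(1+0.12725) = 0.113. Then P(¬H|E) = 1 − 0.113 = 0.887.

P(¬H | E) ≈ 0.887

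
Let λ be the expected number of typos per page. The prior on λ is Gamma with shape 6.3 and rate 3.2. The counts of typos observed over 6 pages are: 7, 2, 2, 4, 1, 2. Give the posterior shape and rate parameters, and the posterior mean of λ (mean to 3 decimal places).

Posterior: Gamma(shape=24.3, rate=9.2); mean ≈ 2.641

The Poisson likelihood adds the total count to the shape and the number of exposure periods to the rate. Here ∑xᵢ = 18 and n = 6, so shape 6.3→24.3 and rate 3.2→9.2.
Posterior mean = shape/rate = 24.3/9.2 = 2.641.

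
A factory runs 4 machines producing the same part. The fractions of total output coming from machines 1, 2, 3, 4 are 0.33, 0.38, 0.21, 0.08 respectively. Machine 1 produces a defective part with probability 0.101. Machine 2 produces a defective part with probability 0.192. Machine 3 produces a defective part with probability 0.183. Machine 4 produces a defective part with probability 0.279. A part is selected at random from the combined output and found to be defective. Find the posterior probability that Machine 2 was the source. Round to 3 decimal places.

Posterior probability ≈ 0.437

P(defective|M1) = 0.101; P(defective|M2) = 0.192; P(defective|M3) = 0.183; P(defective|M4) = 0.279.
Prior × likelihood for each source: 0.33·0.101=0.03333, 0.38·0.192=0.07296, 0.21·0.183=0.03843, 0.08·0.279=0.02232. Summing gives P(defective) = 0.16704.
P(Machine 2 | defective) = 0.07296 / 0.16704 = 0.437.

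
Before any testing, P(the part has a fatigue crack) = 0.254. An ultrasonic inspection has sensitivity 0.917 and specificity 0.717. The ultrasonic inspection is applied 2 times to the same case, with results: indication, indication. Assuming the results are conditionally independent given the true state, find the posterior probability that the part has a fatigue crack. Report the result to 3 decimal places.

Let H be the event that the part has a fatigue crack; start with P(H) = 0.254. P('indication'|H) = 0.917, P('indication'|¬H) = 0.283.
Update on result 1 ('indication'): P(H) ← 0.917·0.2540 / (0.917·0.2540 + 0.283·0.7460) = 0.23292/0.44404 = 0.5245.
Update on result 2 ('indication'): P(H) ← 0.917·0.5245 / (0.917·0.5245 + 0.283·0.4755) = 0.48101/0.61556 = 0.7814.

Posterior P(H) ≈ 0.781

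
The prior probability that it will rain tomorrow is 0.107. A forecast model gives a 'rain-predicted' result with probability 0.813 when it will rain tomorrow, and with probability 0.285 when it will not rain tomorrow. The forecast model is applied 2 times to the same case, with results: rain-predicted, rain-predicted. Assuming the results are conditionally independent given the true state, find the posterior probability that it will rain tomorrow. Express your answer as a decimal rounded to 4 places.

With H the event that it will rain tomorrow, the joint likelihood of the observed sequence is P(data|H) = 0.813·0.813 = 0.66097 and P(data|¬H) = 0.285·0.285 = 0.081225.
Bayes: P(H|data) = 0.107·0.66097 / (0.107·0.66097 + 0.893·0.081225) = 0.070724/0.14326 = 0.4937.

Posterior P(H) ≈ 0.4937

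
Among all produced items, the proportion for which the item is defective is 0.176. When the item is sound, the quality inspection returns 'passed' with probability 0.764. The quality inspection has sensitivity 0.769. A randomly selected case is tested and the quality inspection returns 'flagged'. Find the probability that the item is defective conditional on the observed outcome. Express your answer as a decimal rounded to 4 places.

P(H | E) ≈ 0.4104

Let H be the event that the item is defective. P(H) = 0.176, so P(¬H) = 0.824. With E the 'flagged' result, P(E|H) = 0.769 and P(E|¬H) = 0.236.
P(E) = 0.769·0.176 + 0.236·0.824 = 0.13534 + 0.19446 = 0.32981.
By Bayes' theorem, P(H|E) = 0.13534 / 0.32981 = 0.4104.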